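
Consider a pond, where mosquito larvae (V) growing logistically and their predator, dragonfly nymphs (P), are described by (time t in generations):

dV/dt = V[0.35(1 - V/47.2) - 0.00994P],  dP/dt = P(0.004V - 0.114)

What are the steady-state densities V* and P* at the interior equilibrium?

V* ≈ 28.5, P* ≈ 14

From dP/dt = 0 with P > 0: 0.004V* = 0.114, so V* = 28.5.
Substitute into dV/dt = 0: 0.35(1 - 28.5/47.2) = 0.00994P*.
The bracket is 0.396, giving P* = 0.139/0.00994 = 14.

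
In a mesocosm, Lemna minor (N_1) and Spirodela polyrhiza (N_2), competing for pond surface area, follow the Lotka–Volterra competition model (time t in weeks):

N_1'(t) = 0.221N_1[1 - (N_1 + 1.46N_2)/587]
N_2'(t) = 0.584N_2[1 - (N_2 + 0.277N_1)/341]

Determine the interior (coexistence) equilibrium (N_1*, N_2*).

N_1* ≈ 150, N_2* ≈ 300

Setting both brackets to zero gives the nullclines N_1 + 1.46N_2 = 587 and 0.277N_1 + N_2 = 341.
Substituting N_2 = 341 - 0.277N_1 into the first: N_1(1 - 1.46·0.277) = 587 - 1.46·341.
So N_1* = 89.1/0.596 = 150, and then N_2* = 341 - 0.277·150 = 300.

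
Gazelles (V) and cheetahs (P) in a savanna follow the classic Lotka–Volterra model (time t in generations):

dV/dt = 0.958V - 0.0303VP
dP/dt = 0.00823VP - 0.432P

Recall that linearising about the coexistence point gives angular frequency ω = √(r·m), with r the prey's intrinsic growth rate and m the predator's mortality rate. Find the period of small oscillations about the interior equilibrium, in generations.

Here r = 0.958 and m = 0.432, so r·m = 0.414.
ω = √0.414 = 0.643 per generation, hence T = 2π/ω ≈ 9.77 generations.

T ≈ 9.77 generations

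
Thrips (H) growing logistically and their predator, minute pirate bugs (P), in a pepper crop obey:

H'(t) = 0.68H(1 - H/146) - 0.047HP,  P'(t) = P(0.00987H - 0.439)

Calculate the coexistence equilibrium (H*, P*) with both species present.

H* ≈ 44.5, P* ≈ 10.1

From dP/dt = 0 with P > 0: 0.00987H* = 0.439, so H* = 44.5.
Substitute into dH/dt = 0: 0.68(1 - 44.5/146) = 0.047P*.
The bracket is 0.695, giving P* = 0.473/0.047 = 10.1.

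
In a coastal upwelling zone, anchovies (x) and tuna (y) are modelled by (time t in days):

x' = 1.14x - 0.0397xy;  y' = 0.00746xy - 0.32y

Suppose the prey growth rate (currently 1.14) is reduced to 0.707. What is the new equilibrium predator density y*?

At the interior fixed point, setting dx/dt = 0 with x > 0 fixes y* = (prey growth rate)/(xy coefficient) — independent of the other coefficients.
With the change, y* = 0.707/0.0397 = 17.8; it falls from 28.7.

y* ≈ 17.8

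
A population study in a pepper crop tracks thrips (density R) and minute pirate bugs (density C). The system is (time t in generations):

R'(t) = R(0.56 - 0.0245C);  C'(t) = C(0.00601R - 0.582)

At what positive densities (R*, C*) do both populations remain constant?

R* ≈ 96.8, C* ≈ 22.9

Set dC/dt = 0 with C > 0: 0.00601R - 0.582 = 0, so R* = 0.582/0.00601 = 96.8.
Set dR/dt = 0 with R > 0: 0.56 - 0.0245C = 0, so C* = 0.56/0.0245 = 22.9.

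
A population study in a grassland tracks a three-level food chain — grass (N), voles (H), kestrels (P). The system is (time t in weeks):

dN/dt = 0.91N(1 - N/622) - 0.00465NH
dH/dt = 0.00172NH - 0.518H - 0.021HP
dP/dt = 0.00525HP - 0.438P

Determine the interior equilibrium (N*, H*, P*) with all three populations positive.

N* ≈ 357, H* ≈ 83.4, P* ≈ 4.56

From dP/dt = 0: 0.00525H* = 0.438, so H* = 83.4.
From dN/dt = 0: 0.91(1 - N*/622) = 0.00465·83.4, giving N* = 622·(1 - 0.426) = 357.
From dH/dt = 0: 0.00172·357 - 0.518 = 0.021P*, so P* = 0.0958/0.021 = 4.56.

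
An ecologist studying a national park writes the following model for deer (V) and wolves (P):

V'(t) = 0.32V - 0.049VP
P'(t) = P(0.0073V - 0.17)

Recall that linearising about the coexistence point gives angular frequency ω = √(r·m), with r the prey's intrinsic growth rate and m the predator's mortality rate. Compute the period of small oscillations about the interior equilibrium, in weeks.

Here r = 0.32 and m = 0.17, so r·m = 0.0544.
ω = √0.0544 = 0.233 per week, hence T = 2π/ω ≈ 26.9 weeks.

T ≈ 26.9 weeks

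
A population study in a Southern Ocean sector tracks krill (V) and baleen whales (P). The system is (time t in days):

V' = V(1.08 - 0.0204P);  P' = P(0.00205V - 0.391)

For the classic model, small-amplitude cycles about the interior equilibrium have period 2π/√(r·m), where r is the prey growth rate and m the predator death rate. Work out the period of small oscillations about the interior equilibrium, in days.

T ≈ 9.67 days

Here r = 1.08 and m = 0.391, so r·m = 0.422.
ω = √0.422 = 0.65 per day, hence T = 2π/ω ≈ 9.67 days.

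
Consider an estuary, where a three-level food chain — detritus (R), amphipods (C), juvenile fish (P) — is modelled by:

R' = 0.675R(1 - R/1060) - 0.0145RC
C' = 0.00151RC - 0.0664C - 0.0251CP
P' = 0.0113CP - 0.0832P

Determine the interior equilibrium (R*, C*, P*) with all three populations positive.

From dP/dt = 0: 0.0113C* = 0.0832, so C* = 7.36.
From dR/dt = 0: 0.675(1 - R*/1060) = 0.0145·7.36, giving R* = 1060·(1 - 0.158) = 892.
From dC/dt = 0: 0.00151·892 - 0.0664 = 0.0251P*, so P* = 1.28/0.0251 = 51.

R* ≈ 892, C* ≈ 7.36, P* ≈ 51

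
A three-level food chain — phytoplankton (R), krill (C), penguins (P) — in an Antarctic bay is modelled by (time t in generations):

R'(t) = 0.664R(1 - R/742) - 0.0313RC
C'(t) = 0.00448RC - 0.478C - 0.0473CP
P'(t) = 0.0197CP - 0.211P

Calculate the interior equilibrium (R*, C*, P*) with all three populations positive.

From dP/dt = 0: 0.0197C* = 0.211, so C* = 10.7.
From dR/dt = 0: 0.664(1 - R*/742) = 0.0313·10.7, giving R* = 742·(1 - 0.505) = 367.
From dC/dt = 0: 0.00448·367 - 0.478 = 0.0473P*, so P* = 1.17/0.0473 = 24.7.

R* ≈ 367, C* ≈ 10.7, P* ≈ 24.7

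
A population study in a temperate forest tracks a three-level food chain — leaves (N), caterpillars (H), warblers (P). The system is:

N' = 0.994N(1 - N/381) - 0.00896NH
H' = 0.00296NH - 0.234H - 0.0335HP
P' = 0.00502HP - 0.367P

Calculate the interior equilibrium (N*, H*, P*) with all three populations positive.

From dP/dt = 0: 0.00502H* = 0.367, so H* = 73.1.
From dN/dt = 0: 0.994(1 - N*/381) = 0.00896·73.1, giving N* = 381·(1 - 0.659) = 130.
From dH/dt = 0: 0.00296·130 - 0.234 = 0.0335P*, so P* = 0.151/0.0335 = 4.49.

N* ≈ 130, H* ≈ 73.1, P* ≈ 4.49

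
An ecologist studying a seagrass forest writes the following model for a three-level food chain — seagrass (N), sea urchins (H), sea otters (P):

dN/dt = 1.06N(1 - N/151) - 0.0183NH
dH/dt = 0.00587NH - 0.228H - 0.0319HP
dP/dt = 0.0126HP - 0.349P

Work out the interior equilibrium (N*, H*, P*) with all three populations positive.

From dP/dt = 0: 0.0126H* = 0.349, so H* = 27.7.
From dN/dt = 0: 1.06(1 - N*/151) = 0.0183·27.7, giving N* = 151·(1 - 0.478) = 78.8.
From dH/dt = 0: 0.00587·78.8 - 0.228 = 0.0319P*, so P* = 0.235/0.0319 = 7.35.

N* ≈ 78.8, H* ≈ 27.7, P* ≈ 7.35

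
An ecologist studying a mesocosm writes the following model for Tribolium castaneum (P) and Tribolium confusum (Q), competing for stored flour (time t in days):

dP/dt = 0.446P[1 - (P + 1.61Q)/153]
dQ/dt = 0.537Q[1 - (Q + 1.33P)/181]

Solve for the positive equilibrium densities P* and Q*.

P* ≈ 121, Q* ≈ 19.7

Setting both brackets to zero gives the nullclines P + 1.61Q = 153 and 1.33P + Q = 181.
Substituting Q = 181 - 1.33P into the first: P(1 - 1.61·1.33) = 153 - 1.61·181.
So P* = -138/-1.14 = 121, and then Q* = 181 - 1.33·121 = 19.7.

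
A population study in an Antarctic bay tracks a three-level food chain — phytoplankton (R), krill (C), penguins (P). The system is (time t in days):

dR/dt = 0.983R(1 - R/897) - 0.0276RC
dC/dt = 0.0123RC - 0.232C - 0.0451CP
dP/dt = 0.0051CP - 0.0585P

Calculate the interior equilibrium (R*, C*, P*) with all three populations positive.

R* ≈ 608, C* ≈ 11.5, P* ≈ 161

From dP/dt = 0: 0.0051C* = 0.0585, so C* = 11.5.
From dR/dt = 0: 0.983(1 - R*/897) = 0.0276·11.5, giving R* = 897·(1 - 0.322) = 608.
From dC/dt = 0: 0.0123·608 - 0.232 = 0.0451P*, so P* = 7.25/0.0451 = 161.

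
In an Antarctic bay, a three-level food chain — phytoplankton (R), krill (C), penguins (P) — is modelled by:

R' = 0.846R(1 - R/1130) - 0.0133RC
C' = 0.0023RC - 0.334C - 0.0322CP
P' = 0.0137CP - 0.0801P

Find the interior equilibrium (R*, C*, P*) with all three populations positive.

R* ≈ 1030, C* ≈ 5.85, P* ≈ 62.9

From dP/dt = 0: 0.0137C* = 0.0801, so C* = 5.85.
From dR/dt = 0: 0.846(1 - R*/1130) = 0.0133·5.85, giving R* = 1130·(1 - 0.0919) = 1030.
From dC/dt = 0: 0.0023·1030 - 0.334 = 0.0322P*, so P* = 2.03/0.0322 = 62.9.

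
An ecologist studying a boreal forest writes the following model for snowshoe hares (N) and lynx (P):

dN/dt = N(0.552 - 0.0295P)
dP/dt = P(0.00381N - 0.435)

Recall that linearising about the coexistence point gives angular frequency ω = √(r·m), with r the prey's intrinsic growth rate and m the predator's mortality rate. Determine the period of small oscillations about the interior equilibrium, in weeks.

T ≈ 12.8 weeks

Here r = 0.552 and m = 0.435, so r·m = 0.24.
ω = √0.24 = 0.49 per week, hence T = 2π/ω ≈ 12.8 weeks.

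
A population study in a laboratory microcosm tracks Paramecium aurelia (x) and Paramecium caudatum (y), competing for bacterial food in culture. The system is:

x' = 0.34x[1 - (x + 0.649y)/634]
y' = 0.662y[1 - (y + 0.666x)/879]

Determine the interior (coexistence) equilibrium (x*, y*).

Setting both brackets to zero gives the nullclines x + 0.649y = 634 and 0.666x + y = 879.
Substituting y = 879 - 0.666x into the first: x(1 - 0.649·0.666) = 634 - 0.649·879.
So x* = 63.5/0.568 = 112, and then y* = 879 - 0.666·112 = 804.

x* ≈ 112, y* ≈ 804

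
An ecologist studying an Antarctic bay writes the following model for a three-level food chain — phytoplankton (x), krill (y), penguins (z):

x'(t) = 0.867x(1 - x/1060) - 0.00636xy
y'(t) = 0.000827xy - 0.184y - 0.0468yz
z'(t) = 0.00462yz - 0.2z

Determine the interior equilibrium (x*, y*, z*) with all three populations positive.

x* ≈ 723, y* ≈ 43.3, z* ≈ 8.85

From dz/dt = 0: 0.00462y* = 0.2, so y* = 43.3.
From dx/dt = 0: 0.867(1 - x*/1060) = 0.00636·43.3, giving x* = 1060·(1 - 0.318) = 723.
From dy/dt = 0: 0.000827·723 - 0.184 = 0.0468z*, so z* = 0.414/0.0468 = 8.85.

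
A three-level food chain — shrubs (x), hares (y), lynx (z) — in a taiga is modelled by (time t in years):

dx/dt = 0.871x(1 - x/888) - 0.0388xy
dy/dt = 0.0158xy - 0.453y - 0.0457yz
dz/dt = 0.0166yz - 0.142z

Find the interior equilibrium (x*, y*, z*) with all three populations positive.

x* ≈ 550, y* ≈ 8.55, z* ≈ 180

From dz/dt = 0: 0.0166y* = 0.142, so y* = 8.55.
From dx/dt = 0: 0.871(1 - x*/888) = 0.0388·8.55, giving x* = 888·(1 - 0.381) = 550.
From dy/dt = 0: 0.0158·550 - 0.453 = 0.0457z*, so z* = 8.23/0.0457 = 180.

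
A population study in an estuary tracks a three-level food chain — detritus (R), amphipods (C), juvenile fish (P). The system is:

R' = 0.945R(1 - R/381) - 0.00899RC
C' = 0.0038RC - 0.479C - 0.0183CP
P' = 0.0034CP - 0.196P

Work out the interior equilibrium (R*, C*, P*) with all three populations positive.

R* ≈ 172, C* ≈ 57.6, P* ≈ 9.55

From dP/dt = 0: 0.0034C* = 0.196, so C* = 57.6.
From dR/dt = 0: 0.945(1 - R*/381) = 0.00899·57.6, giving R* = 381·(1 - 0.548) = 172.
From dC/dt = 0: 0.0038·172 - 0.479 = 0.0183P*, so P* = 0.175/0.0183 = 9.55.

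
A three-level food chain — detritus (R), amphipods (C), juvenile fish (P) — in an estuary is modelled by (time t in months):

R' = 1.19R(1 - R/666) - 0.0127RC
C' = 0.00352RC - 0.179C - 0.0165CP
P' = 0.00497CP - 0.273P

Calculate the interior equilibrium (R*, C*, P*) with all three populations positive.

R* ≈ 276, C* ≈ 54.9, P* ≈ 47.9

From dP/dt = 0: 0.00497C* = 0.273, so C* = 54.9.
From dR/dt = 0: 1.19(1 - R*/666) = 0.0127·54.9, giving R* = 666·(1 - 0.586) = 276.
From dC/dt = 0: 0.00352·276 - 0.179 = 0.0165P*, so P* = 0.791/0.0165 = 47.9.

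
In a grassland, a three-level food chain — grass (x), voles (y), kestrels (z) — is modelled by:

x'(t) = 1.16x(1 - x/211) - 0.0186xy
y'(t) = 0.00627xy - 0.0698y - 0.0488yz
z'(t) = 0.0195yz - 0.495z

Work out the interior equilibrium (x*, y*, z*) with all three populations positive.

x* ≈ 125, y* ≈ 25.4, z* ≈ 14.6

From dz/dt = 0: 0.0195y* = 0.495, so y* = 25.4.
From dx/dt = 0: 1.16(1 - x*/211) = 0.0186·25.4, giving x* = 211·(1 - 0.407) = 125.
From dy/dt = 0: 0.00627·125 - 0.0698 = 0.0488z*, so z* = 0.715/0.0488 = 14.6.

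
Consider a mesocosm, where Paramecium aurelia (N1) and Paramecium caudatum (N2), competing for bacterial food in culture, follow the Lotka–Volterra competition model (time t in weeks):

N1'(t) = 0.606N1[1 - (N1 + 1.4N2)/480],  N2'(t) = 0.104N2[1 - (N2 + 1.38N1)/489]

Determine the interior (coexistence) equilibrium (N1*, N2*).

Setting both brackets to zero gives the nullclines N1 + 1.4N2 = 480 and 1.38N1 + N2 = 489.
Substituting N2 = 489 - 1.38N1 into the first: N1(1 - 1.4·1.38) = 480 - 1.4·489.
So N1* = -205/-0.932 = 220, and then N2* = 489 - 1.38·220 = 186.

N1* ≈ 220, N2* ≈ 186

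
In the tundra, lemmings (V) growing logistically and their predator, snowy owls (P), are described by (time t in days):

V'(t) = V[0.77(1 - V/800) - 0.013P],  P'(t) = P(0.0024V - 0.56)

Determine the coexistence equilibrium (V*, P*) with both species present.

V* ≈ 233, P* ≈ 42

From dP/dt = 0 with P > 0: 0.0024V* = 0.56, so V* = 233.
Substitute into dV/dt = 0: 0.77(1 - 233/800) = 0.013P*.
The bracket is 0.708, giving P* = 0.545/0.013 = 42.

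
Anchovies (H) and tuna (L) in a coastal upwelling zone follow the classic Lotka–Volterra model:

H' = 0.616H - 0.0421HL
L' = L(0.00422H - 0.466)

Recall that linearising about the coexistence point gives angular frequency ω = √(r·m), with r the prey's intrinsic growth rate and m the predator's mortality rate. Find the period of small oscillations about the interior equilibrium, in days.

Here r = 0.616 and m = 0.466, so r·m = 0.287.
ω = √0.287 = 0.536 per day, hence T = 2π/ω ≈ 11.7 days.

T ≈ 11.7 days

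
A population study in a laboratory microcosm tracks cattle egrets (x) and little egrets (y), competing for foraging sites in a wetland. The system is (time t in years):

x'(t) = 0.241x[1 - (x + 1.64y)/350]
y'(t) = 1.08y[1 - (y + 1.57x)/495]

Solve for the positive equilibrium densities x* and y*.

Setting both brackets to zero gives the nullclines x + 1.64y = 350 and 1.57x + y = 495.
Substituting y = 495 - 1.57x into the first: x(1 - 1.64·1.57) = 350 - 1.64·495.
So x* = -462/-1.57 = 293, and then y* = 495 - 1.57·293 = 34.6.

x* ≈ 293, y* ≈ 34.6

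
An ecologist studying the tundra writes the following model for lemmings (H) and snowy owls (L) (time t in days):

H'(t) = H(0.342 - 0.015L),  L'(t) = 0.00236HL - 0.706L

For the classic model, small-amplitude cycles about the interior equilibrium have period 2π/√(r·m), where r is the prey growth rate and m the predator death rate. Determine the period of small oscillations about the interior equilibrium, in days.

T ≈ 12.8 days

Here r = 0.342 and m = 0.706, so r·m = 0.241.
ω = √0.241 = 0.491 per day, hence T = 2π/ω ≈ 12.8 days.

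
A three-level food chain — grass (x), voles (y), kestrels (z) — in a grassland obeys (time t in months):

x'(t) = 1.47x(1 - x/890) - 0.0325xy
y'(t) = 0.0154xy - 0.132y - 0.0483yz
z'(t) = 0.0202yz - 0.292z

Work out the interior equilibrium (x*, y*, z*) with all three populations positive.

From dz/dt = 0: 0.0202y* = 0.292, so y* = 14.5.
From dx/dt = 0: 1.47(1 - x*/890) = 0.0325·14.5, giving x* = 890·(1 - 0.32) = 606.
From dy/dt = 0: 0.0154·606 - 0.132 = 0.0483z*, so z* = 9.19/0.0483 = 190.

x* ≈ 606, y* ≈ 14.5, z* ≈ 190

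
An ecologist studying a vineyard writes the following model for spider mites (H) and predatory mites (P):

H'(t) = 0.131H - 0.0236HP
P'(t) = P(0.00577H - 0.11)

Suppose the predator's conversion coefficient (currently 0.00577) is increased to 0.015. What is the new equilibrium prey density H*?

H* ≈ 7.33

At the interior fixed point, setting dP/dt = 0 with P > 0 fixes H* = (predator death rate)/(HP coefficient) — independent of the other coefficients.
With the change, H* = 0.11/0.015 = 7.33; it falls from 19.1.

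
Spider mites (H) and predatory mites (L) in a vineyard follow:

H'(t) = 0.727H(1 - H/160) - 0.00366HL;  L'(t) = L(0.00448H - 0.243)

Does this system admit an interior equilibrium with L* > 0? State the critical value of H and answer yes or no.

Threshold H = 54.2; K > 54.2, so yes, the predator persists.

The predator equation gives dL/dt > 0 only when H > 0.243/0.00448 = 54.2.
Without the predator, H → K = 160. Since 160 > 54.2, the predator can invade and persist.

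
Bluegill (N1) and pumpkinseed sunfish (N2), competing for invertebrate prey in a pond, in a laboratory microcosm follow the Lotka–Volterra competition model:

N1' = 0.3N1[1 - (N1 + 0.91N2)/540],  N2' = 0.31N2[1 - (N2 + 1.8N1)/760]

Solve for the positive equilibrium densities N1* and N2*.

Setting both brackets to zero gives the nullclines N1 + 0.91N2 = 540 and 1.8N1 + N2 = 760.
Substituting N2 = 760 - 1.8N1 into the first: N1(1 - 0.91·1.8) = 540 - 0.91·760.
So N1* = -152/-0.638 = 238, and then N2* = 760 - 1.8·238 = 332.

N1* ≈ 238, N2* ≈ 332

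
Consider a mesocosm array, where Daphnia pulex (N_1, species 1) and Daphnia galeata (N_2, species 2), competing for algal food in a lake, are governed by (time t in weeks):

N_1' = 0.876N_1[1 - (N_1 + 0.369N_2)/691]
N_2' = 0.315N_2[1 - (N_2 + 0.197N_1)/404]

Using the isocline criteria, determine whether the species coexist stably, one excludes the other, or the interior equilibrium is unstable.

Compare the nullcline intercepts: K1/α12 = 691/0.369 = 1870 > K2 = 404; K2/α21 = 404/0.197 = 2050 > K1 = 691.
Since both inequalities hold, each species can invade when rare, so the interior equilibrium is stable.

stable coexistence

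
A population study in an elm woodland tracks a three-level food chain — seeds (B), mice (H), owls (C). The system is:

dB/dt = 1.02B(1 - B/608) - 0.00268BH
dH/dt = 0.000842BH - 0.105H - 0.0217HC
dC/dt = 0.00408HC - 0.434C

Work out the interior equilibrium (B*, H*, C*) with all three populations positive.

From dC/dt = 0: 0.00408H* = 0.434, so H* = 106.
From dB/dt = 0: 1.02(1 - B*/608) = 0.00268·106, giving B* = 608·(1 - 0.279) = 438.
From dH/dt = 0: 0.000842·438 - 0.105 = 0.0217C*, so C* = 0.264/0.0217 = 12.2.

B* ≈ 438, H* ≈ 106, C* ≈ 12.2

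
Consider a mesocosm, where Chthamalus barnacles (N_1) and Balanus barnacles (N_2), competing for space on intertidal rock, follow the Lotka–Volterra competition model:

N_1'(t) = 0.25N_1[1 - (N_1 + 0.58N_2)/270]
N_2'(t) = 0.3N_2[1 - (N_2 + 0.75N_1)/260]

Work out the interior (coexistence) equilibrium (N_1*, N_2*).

N_1* ≈ 211, N_2* ≈ 102

Setting both brackets to zero gives the nullclines N_1 + 0.58N_2 = 270 and 0.75N_1 + N_2 = 260.
Substituting N_2 = 260 - 0.75N_1 into the first: N_1(1 - 0.58·0.75) = 270 - 0.58·260.
So N_1* = 119/0.565 = 211, and then N_2* = 260 - 0.75·211 = 102.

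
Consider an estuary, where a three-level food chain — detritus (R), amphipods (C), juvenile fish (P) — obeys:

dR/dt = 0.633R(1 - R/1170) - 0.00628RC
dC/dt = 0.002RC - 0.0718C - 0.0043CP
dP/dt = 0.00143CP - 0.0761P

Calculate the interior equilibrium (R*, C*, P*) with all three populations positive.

From dP/dt = 0: 0.00143C* = 0.0761, so C* = 53.2.
From dR/dt = 0: 0.633(1 - R*/1170) = 0.00628·53.2, giving R* = 1170·(1 - 0.528) = 552.
From dC/dt = 0: 0.002·552 - 0.0718 = 0.0043P*, so P* = 1.03/0.0043 = 240.

R* ≈ 552, C* ≈ 53.2, P* ≈ 240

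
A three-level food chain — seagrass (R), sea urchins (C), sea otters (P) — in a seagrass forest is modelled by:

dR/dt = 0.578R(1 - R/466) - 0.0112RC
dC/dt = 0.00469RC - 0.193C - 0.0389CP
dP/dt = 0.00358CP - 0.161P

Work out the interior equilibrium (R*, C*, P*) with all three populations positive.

R* ≈ 59.9, C* ≈ 45, P* ≈ 2.26

From dP/dt = 0: 0.00358C* = 0.161, so C* = 45.
From dR/dt = 0: 0.578(1 - R*/466) = 0.0112·45, giving R* = 466·(1 - 0.871) = 59.9.
From dC/dt = 0: 0.00469·59.9 - 0.193 = 0.0389P*, so P* = 0.088/0.0389 = 2.26.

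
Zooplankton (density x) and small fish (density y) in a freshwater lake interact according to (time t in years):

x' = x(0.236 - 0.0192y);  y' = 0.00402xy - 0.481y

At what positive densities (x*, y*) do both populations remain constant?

x* ≈ 120, y* ≈ 12.3

Set dy/dt = 0 with y > 0: 0.00402x - 0.481 = 0, so x* = 0.481/0.00402 = 120.
Set dx/dt = 0 with x > 0: 0.236 - 0.0192y = 0, so y* = 0.236/0.0192 = 12.3.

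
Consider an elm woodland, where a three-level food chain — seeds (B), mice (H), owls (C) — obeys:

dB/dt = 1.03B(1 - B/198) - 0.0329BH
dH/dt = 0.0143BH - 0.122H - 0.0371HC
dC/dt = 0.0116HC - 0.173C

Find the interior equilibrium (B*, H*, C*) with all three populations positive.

From dC/dt = 0: 0.0116H* = 0.173, so H* = 14.9.
From dB/dt = 0: 1.03(1 - B*/198) = 0.0329·14.9, giving B* = 198·(1 - 0.476) = 104.
From dH/dt = 0: 0.0143·104 - 0.122 = 0.0371C*, so C* = 1.36/0.0371 = 36.7.

B* ≈ 104, H* ≈ 14.9, C* ≈ 36.7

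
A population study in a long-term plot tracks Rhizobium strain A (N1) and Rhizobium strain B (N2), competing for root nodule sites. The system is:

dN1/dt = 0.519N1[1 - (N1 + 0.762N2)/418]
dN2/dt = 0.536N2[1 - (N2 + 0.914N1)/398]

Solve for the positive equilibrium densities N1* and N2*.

Setting both brackets to zero gives the nullclines N1 + 0.762N2 = 418 and 0.914N1 + N2 = 398.
Substituting N2 = 398 - 0.914N1 into the first: N1(1 - 0.762·0.914) = 418 - 0.762·398.
So N1* = 115/0.304 = 378, and then N2* = 398 - 0.914·378 = 52.5.

N1* ≈ 378, N2* ≈ 52.5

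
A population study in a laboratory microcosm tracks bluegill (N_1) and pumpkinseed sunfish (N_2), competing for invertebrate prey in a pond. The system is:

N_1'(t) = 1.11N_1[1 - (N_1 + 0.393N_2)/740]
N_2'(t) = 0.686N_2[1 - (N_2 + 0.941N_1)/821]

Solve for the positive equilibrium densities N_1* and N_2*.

N_1* ≈ 662, N_2* ≈ 198

Setting both brackets to zero gives the nullclines N_1 + 0.393N_2 = 740 and 0.941N_1 + N_2 = 821.
Substituting N_2 = 821 - 0.941N_1 into the first: N_1(1 - 0.393·0.941) = 740 - 0.393·821.
So N_1* = 417/0.63 = 662, and then N_2* = 821 - 0.941·662 = 198.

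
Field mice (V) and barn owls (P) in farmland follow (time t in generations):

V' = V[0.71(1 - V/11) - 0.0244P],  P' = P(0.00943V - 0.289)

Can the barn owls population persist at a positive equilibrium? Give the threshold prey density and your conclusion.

Threshold V = 30.6; K < 30.6, so no, the predator goes extinct.

The predator equation gives dP/dt > 0 only when V > 0.289/0.00943 = 30.6.
Without the predator, V → K = 11. Since 11 < 30.6, the predator cannot invade.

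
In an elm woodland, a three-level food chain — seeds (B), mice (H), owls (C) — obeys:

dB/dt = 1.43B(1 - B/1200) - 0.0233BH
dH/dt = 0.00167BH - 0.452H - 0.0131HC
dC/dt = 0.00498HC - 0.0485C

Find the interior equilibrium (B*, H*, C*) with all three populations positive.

From dC/dt = 0: 0.00498H* = 0.0485, so H* = 9.74.
From dB/dt = 0: 1.43(1 - B*/1200) = 0.0233·9.74, giving B* = 1200·(1 - 0.159) = 1010.
From dH/dt = 0: 0.00167·1010 - 0.452 = 0.0131C*, so C* = 1.23/0.0131 = 94.2.

B* ≈ 1010, H* ≈ 9.74, C* ≈ 94.2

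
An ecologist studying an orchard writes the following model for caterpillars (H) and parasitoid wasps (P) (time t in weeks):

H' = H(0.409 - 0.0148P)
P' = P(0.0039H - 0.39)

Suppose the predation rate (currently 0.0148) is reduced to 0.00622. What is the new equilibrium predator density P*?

At the interior fixed point, setting dH/dt = 0 with H > 0 fixes P* = (prey growth rate)/(HP coefficient) — independent of the other coefficients.
With the change, P* = 0.409/0.00622 = 65.8; it rises from 27.6.

P* ≈ 65.8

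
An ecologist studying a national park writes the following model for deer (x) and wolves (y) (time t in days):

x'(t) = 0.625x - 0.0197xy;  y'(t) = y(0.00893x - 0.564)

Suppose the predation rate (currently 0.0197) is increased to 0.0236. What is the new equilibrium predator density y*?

y* ≈ 26.5

At the interior fixed point, setting dx/dt = 0 with x > 0 fixes y* = (prey growth rate)/(xy coefficient) — independent of the other coefficients.
With the change, y* = 0.625/0.0236 = 26.5; it falls from 31.7.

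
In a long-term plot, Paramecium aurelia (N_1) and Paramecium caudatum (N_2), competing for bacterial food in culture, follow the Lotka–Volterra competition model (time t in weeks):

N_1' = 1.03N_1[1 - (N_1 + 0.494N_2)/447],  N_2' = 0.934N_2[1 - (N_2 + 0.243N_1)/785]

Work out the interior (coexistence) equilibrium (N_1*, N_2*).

N_1* ≈ 67.3, N_2* ≈ 769

Setting both brackets to zero gives the nullclines N_1 + 0.494N_2 = 447 and 0.243N_1 + N_2 = 785.
Substituting N_2 = 785 - 0.243N_1 into the first: N_1(1 - 0.494·0.243) = 447 - 0.494·785.
So N_1* = 59.2/0.88 = 67.3, and then N_2* = 785 - 0.243·67.3 = 769.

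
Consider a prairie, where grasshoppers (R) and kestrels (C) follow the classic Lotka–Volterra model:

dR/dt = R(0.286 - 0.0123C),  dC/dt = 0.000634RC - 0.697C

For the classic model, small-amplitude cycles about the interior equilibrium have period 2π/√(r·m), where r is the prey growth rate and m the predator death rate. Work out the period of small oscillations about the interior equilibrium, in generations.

Here r = 0.286 and m = 0.697, so r·m = 0.199.
ω = √0.199 = 0.446 per generation, hence T = 2π/ω ≈ 14.1 generations.

T ≈ 14.1 generations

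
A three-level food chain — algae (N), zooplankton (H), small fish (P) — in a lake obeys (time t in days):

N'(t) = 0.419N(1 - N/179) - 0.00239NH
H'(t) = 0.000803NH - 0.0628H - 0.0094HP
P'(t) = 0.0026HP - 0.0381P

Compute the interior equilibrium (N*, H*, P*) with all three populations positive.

N* ≈ 164, H* ≈ 14.7, P* ≈ 7.33

From dP/dt = 0: 0.0026H* = 0.0381, so H* = 14.7.
From dN/dt = 0: 0.419(1 - N*/179) = 0.00239·14.7, giving N* = 179·(1 - 0.0836) = 164.
From dH/dt = 0: 0.000803·164 - 0.0628 = 0.0094P*, so P* = 0.0689/0.0094 = 7.33.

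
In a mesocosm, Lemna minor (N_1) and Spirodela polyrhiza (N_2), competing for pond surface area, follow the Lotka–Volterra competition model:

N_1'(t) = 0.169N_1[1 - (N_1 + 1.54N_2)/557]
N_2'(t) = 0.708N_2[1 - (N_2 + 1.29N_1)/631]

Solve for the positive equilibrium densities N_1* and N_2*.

Setting both brackets to zero gives the nullclines N_1 + 1.54N_2 = 557 and 1.29N_1 + N_2 = 631.
Substituting N_2 = 631 - 1.29N_1 into the first: N_1(1 - 1.54·1.29) = 557 - 1.54·631.
So N_1* = -415/-0.987 = 420, and then N_2* = 631 - 1.29·420 = 88.7.

N_1* ≈ 420, N_2* ≈ 88.7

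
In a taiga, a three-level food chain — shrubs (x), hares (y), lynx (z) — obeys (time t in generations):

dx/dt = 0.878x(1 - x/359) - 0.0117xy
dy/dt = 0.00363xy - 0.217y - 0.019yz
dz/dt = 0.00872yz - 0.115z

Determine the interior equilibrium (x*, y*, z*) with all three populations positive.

x* ≈ 296, y* ≈ 13.2, z* ≈ 45.1

From dz/dt = 0: 0.00872y* = 0.115, so y* = 13.2.
From dx/dt = 0: 0.878(1 - x*/359) = 0.0117·13.2, giving x* = 359·(1 - 0.176) = 296.
From dy/dt = 0: 0.00363·296 - 0.217 = 0.019z*, so z* = 0.857/0.019 = 45.1.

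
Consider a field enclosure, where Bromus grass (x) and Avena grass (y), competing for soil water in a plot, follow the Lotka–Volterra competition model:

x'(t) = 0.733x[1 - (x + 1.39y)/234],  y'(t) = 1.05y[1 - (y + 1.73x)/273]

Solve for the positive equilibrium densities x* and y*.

x* ≈ 104, y* ≈ 93.8

Setting both brackets to zero gives the nullclines x + 1.39y = 234 and 1.73x + y = 273.
Substituting y = 273 - 1.73x into the first: x(1 - 1.39·1.73) = 234 - 1.39·273.
So x* = -145/-1.4 = 104, and then y* = 273 - 1.73·104 = 93.8.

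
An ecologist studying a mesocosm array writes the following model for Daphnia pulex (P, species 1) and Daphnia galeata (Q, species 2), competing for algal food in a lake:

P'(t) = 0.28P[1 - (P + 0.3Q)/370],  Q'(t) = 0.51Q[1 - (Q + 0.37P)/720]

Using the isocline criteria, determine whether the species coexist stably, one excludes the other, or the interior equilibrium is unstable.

stable coexistence

Compare the nullcline intercepts: K1/α12 = 370/0.3 = 1230 > K2 = 720; K2/α21 = 720/0.37 = 1950 > K1 = 370.
Since both inequalities hold, each species can invade when rare, so the interior equilibrium is stable.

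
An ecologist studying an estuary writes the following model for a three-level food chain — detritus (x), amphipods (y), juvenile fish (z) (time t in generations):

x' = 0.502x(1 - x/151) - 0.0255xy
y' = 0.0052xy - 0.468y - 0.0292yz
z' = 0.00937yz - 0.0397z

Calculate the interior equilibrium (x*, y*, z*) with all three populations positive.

x* ≈ 119, y* ≈ 4.24, z* ≈ 5.08

From dz/dt = 0: 0.00937y* = 0.0397, so y* = 4.24.
From dx/dt = 0: 0.502(1 - x*/151) = 0.0255·4.24, giving x* = 151·(1 - 0.215) = 119.
From dy/dt = 0: 0.0052·119 - 0.468 = 0.0292z*, so z* = 0.148/0.0292 = 5.08.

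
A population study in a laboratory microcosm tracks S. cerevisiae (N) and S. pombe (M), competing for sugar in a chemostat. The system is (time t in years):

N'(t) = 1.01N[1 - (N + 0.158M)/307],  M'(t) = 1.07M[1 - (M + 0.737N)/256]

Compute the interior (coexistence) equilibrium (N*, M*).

Setting both brackets to zero gives the nullclines N + 0.158M = 307 and 0.737N + M = 256.
Substituting M = 256 - 0.737N into the first: N(1 - 0.158·0.737) = 307 - 0.158·256.
So N* = 267/0.884 = 302, and then M* = 256 - 0.737·302 = 33.7.

N* ≈ 302, M* ≈ 33.7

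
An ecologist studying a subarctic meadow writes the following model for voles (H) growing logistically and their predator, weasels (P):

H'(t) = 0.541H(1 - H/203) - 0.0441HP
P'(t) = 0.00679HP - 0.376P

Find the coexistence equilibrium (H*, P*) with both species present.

H* ≈ 55.4, P* ≈ 8.92

From dP/dt = 0 with P > 0: 0.00679H* = 0.376, so H* = 55.4.
Substitute into dH/dt = 0: 0.541(1 - 55.4/203) = 0.0441P*.
The bracket is 0.727, giving P* = 0.393/0.0441 = 8.92.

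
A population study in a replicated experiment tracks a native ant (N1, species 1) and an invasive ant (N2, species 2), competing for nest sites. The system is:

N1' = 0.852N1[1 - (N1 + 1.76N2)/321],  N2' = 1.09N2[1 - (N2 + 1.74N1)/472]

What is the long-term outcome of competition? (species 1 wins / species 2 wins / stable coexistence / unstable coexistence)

Compare the nullcline intercepts: K1/α12 = 321/1.76 = 182 < K2 = 472; K2/α21 = 472/1.74 = 271 < K1 = 321.
Since both are reversed, neither can invade when rare; the interior point is a saddle.

unstable coexistence (outcome depends on initial conditions)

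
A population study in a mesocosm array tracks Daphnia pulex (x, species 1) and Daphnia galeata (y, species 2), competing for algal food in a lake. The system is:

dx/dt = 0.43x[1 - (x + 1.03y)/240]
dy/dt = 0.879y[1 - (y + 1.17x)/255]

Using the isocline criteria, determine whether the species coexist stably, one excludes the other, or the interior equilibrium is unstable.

unstable coexistence (outcome depends on initial conditions)

Compare the nullcline intercepts: K1/α12 = 240/1.03 = 233 < K2 = 255; K2/α21 = 255/1.17 = 218 < K1 = 240.
Since both are reversed, neither can invade when rare; the interior point is a saddle.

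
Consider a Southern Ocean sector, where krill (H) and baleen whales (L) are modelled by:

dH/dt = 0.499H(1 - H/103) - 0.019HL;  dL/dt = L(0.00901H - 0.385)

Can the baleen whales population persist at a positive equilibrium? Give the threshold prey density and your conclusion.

Threshold H = 42.7; K > 42.7, so yes, the predator persists.

The predator equation gives dL/dt > 0 only when H > 0.385/0.00901 = 42.7.
Without the predator, H → K = 103. Since 103 > 42.7, the predator can invade and persist.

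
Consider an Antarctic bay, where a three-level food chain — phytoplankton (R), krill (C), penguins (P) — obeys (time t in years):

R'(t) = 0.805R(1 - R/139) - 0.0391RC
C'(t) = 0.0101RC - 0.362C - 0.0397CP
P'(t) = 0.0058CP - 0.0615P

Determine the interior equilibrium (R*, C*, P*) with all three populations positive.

R* ≈ 67.4, C* ≈ 10.6, P* ≈ 8.03

From dP/dt = 0: 0.0058C* = 0.0615, so C* = 10.6.
From dR/dt = 0: 0.805(1 - R*/139) = 0.0391·10.6, giving R* = 139·(1 - 0.515) = 67.4.
From dC/dt = 0: 0.0101·67.4 - 0.362 = 0.0397P*, so P* = 0.319/0.0397 = 8.03.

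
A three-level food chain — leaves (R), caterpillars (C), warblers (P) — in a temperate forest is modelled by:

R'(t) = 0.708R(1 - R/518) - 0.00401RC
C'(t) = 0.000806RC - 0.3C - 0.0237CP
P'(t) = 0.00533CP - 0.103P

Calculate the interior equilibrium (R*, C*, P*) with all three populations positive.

R* ≈ 461, C* ≈ 19.3, P* ≈ 3.03

From dP/dt = 0: 0.00533C* = 0.103, so C* = 19.3.
From dR/dt = 0: 0.708(1 - R*/518) = 0.00401·19.3, giving R* = 518·(1 - 0.109) = 461.
From dC/dt = 0: 0.000806·461 - 0.3 = 0.0237P*, so P* = 0.0718/0.0237 = 3.03.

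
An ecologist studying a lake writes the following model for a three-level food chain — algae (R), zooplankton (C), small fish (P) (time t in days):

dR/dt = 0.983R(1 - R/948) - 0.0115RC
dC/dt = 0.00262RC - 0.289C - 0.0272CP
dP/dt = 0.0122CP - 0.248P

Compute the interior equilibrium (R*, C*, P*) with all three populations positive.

From dP/dt = 0: 0.0122C* = 0.248, so C* = 20.3.
From dR/dt = 0: 0.983(1 - R*/948) = 0.0115·20.3, giving R* = 948·(1 - 0.238) = 723.
From dC/dt = 0: 0.00262·723 - 0.289 = 0.0272P*, so P* = 1.6/0.0272 = 59.

R* ≈ 723, C* ≈ 20.3, P* ≈ 59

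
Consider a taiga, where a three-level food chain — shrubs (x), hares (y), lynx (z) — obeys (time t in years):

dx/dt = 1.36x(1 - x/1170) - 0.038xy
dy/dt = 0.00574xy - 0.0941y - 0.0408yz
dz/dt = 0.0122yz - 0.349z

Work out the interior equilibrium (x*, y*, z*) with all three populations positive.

From dz/dt = 0: 0.0122y* = 0.349, so y* = 28.6.
From dx/dt = 0: 1.36(1 - x*/1170) = 0.038·28.6, giving x* = 1170·(1 - 0.799) = 235.
From dy/dt = 0: 0.00574·235 - 0.0941 = 0.0408z*, so z* = 1.25/0.0408 = 30.7.

x* ≈ 235, y* ≈ 28.6, z* ≈ 30.7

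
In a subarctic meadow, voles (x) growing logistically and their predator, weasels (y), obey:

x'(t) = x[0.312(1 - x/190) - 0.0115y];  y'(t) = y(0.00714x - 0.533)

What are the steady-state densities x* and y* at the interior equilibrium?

From dy/dt = 0 with y > 0: 0.00714x* = 0.533, so x* = 74.6.
Substitute into dx/dt = 0: 0.312(1 - 74.6/190) = 0.0115y*.
The bracket is 0.607, giving y* = 0.189/0.0115 = 16.5.

x* ≈ 74.6, y* ≈ 16.5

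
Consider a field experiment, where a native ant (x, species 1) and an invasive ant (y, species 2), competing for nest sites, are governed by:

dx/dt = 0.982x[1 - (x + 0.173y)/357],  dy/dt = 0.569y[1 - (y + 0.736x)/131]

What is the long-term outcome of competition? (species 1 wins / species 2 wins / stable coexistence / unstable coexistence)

Compare the nullcline intercepts: K1/α12 = 357/0.173 = 2060 > K2 = 131; K2/α21 = 131/0.736 = 178 < K1 = 357.
Since the inequalities point opposite ways, species 1 can invade but species 2 cannot.

species 1 excludes species 2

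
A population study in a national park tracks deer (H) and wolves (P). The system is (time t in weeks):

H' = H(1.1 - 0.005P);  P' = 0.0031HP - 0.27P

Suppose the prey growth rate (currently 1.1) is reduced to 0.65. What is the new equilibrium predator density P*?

P* ≈ 130

At the interior fixed point, setting dH/dt = 0 with H > 0 fixes P* = (prey growth rate)/(HP coefficient) — independent of the other coefficients.
With the change, P* = 0.65/0.005 = 130; it falls from 220.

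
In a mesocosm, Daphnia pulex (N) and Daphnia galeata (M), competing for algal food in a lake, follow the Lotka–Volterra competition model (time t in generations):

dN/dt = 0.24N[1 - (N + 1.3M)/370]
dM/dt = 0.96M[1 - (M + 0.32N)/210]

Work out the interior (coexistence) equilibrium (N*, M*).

N* ≈ 166, M* ≈ 157

Setting both brackets to zero gives the nullclines N + 1.3M = 370 and 0.32N + M = 210.
Substituting M = 210 - 0.32N into the first: N(1 - 1.3·0.32) = 370 - 1.3·210.
So N* = 97/0.584 = 166, and then M* = 210 - 0.32·166 = 157.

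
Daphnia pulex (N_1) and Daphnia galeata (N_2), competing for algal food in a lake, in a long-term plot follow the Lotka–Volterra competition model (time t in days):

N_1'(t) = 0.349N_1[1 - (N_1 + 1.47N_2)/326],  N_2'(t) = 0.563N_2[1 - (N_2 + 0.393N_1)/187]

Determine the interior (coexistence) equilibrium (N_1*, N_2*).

N_1* ≈ 121, N_2* ≈ 139

Setting both brackets to zero gives the nullclines N_1 + 1.47N_2 = 326 and 0.393N_1 + N_2 = 187.
Substituting N_2 = 187 - 0.393N_1 into the first: N_1(1 - 1.47·0.393) = 326 - 1.47·187.
So N_1* = 51.1/0.422 = 121, and then N_2* = 187 - 0.393·121 = 139.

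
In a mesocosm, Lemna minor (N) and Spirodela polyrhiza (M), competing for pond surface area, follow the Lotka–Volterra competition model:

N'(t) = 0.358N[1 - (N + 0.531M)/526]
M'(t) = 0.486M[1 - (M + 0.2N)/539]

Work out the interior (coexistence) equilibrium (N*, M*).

Setting both brackets to zero gives the nullclines N + 0.531M = 526 and 0.2N + M = 539.
Substituting M = 539 - 0.2N into the first: N(1 - 0.531·0.2) = 526 - 0.531·539.
So N* = 240/0.894 = 268, and then M* = 539 - 0.2·268 = 485.

N* ≈ 268, M* ≈ 485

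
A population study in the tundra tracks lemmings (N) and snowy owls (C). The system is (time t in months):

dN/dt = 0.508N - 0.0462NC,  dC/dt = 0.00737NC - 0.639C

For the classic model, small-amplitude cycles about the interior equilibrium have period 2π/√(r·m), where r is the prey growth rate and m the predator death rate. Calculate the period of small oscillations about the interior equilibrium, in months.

T ≈ 11 months

Here r = 0.508 and m = 0.639, so r·m = 0.325.
ω = √0.325 = 0.57 per month, hence T = 2π/ω ≈ 11 months.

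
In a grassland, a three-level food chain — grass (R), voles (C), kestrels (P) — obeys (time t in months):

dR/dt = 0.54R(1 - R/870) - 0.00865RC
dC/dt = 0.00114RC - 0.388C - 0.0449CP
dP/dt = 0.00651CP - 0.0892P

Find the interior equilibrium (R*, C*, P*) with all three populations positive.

R* ≈ 679, C* ≈ 13.7, P* ≈ 8.6

From dP/dt = 0: 0.00651C* = 0.0892, so C* = 13.7.
From dR/dt = 0: 0.54(1 - R*/870) = 0.00865·13.7, giving R* = 870·(1 - 0.219) = 679.
From dC/dt = 0: 0.00114·679 - 0.388 = 0.0449P*, so P* = 0.386/0.0449 = 8.6.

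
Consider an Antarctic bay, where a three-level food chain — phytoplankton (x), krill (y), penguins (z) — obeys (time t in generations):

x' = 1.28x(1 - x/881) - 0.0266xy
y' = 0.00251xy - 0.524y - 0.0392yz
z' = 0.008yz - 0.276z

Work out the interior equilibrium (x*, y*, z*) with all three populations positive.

From dz/dt = 0: 0.008y* = 0.276, so y* = 34.5.
From dx/dt = 0: 1.28(1 - x*/881) = 0.0266·34.5, giving x* = 881·(1 - 0.717) = 249.
From dy/dt = 0: 0.00251·249 - 0.524 = 0.0392z*, so z* = 0.102/0.0392 = 2.6.

x* ≈ 249, y* ≈ 34.5, z* ≈ 2.6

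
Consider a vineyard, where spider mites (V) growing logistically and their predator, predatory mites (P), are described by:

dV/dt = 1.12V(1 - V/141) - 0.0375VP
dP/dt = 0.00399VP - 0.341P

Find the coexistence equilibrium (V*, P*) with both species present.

From dP/dt = 0 with P > 0: 0.00399V* = 0.341, so V* = 85.5.
Substitute into dV/dt = 0: 1.12(1 - 85.5/141) = 0.0375P*.
The bracket is 0.394, giving P* = 0.441/0.0375 = 11.8.

V* ≈ 85.5, P* ≈ 11.8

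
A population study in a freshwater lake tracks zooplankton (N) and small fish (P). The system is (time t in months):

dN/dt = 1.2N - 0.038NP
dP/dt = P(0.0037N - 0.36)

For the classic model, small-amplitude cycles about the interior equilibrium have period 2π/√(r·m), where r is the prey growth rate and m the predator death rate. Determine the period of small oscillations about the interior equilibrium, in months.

T ≈ 9.56 months

Here r = 1.2 and m = 0.36, so r·m = 0.432.
ω = √0.432 = 0.657 per month, hence T = 2π/ω ≈ 9.56 months.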